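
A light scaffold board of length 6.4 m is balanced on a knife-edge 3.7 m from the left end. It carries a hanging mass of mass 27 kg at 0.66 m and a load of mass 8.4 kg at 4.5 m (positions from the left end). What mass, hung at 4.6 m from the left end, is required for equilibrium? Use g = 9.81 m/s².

m ≈ 83.7 kg

Take moments about the knife-edge (at 3.7 m from the left end).
Hanging mass: 27 × 9.81 = 264.9 N down at 0.66 m → arm 3.04 m, τ = 264.9 × 3.04 = 805.3 N·m counterclockwise.
Load: 8.4 × 9.81 = 82.4 N down at 4.5 m → arm 0.8 m, τ = 82.4 × 0.8 = 65.92 N·m clockwise.
Net moment of known loads = 739.4 N·m counterclockwise.
An unknown mass m at 4.6 m has arm 0.9 m; its moment is m·g·0.9 clockwise.
Στ = 0 ⇒ m × 9.81 × 0.9 = 739.4 ⇒ m = 739.4 / (9.81 × 0.9) = 83.7 kg.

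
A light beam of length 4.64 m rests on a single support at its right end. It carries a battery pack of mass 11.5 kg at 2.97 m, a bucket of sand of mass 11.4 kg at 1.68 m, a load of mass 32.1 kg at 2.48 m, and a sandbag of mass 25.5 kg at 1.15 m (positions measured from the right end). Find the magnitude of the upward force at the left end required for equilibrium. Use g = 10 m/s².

Take moments about the right end.
Battery pack: 11.5 × 10 = 115 N down at 2.97 m → arm 2.97 m, τ = 115 × 2.97 = 341.6 N·m counterclockwise.
Bucket of sand: 11.4 × 10 = 114 N down at 1.68 m → arm 1.68 m, τ = 114 × 1.68 = 191.5 N·m counterclockwise.
Load: 32.1 × 10 = 321 N down at 2.48 m → arm 2.48 m, τ = 321 × 2.48 = 796.1 N·m counterclockwise.
Sandbag: 25.5 × 10 = 255 N down at 1.15 m → arm 1.15 m, τ = 255 × 1.15 = 293.2 N·m counterclockwise.
Net moment of the loads = 1622 N·m counterclockwise.
The upward force F acts at the left end, arm 4.64 m, giving F × 4.64 clockwise.
For rotational equilibrium, F × 4.64 = 1622, so F = 1622 / 4.64 = 350 N.

F ≈ 350 N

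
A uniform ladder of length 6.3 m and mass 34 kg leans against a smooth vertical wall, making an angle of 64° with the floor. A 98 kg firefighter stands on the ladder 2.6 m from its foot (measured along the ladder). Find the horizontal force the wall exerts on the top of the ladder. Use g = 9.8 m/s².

N_wall ≈ 275 N

Sum moments about the foot of the ladder (the floor normal and friction both act there and drop out).
Ladder weight 34×9.8 = 333.2 N acts at 3.15 m along the ladder; its horizontal arm is 3.15·cos64° = 1.381 m → τ = 460.1 N·m clockwise.
Firefighter: 98×9.8 = 960.4 N at 2.6 m → arm 1.14 m → τ = 1095 N·m clockwise.
Wall normal N acts horizontally at the top; its moment arm is the height L sinθ = 6.3·sin64° = 5.662 m, counterclockwise.
Balancing moments: N × 5.662 = 1555, giving N = 275 N.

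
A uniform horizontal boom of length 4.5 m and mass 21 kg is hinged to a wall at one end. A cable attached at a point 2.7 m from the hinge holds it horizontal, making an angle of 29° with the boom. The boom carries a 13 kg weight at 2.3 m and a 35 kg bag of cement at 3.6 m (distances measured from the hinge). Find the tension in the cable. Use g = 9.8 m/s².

T ≈ 1520 N

Take moments about the hinge.
Beam weight: 21 × 9.8 = 205.8 N down at 2.25 m → arm 2.25 m, τ = 205.8 × 2.25 = 463.1 N·m clockwise.
Weight: 13 × 9.8 = 127.4 N down at 2.3 m → arm 2.3 m, τ = 127.4 × 2.3 = 293 N·m clockwise.
Bag of cement: 35 × 9.8 = 343 N down at 3.6 m → arm 3.6 m, τ = 343 × 3.6 = 1235 N·m clockwise.
Total clockwise load moment = 1991 N·m.
The cable tension T acts at 2.7 m; only its component perpendicular to the boom, T sinθ, produces torque. sin 29° = 0.4848.
For rotational equilibrium, T × 2.7 × 0.4848 = 1991, so T = 1991 / 1.309 = 1520 N.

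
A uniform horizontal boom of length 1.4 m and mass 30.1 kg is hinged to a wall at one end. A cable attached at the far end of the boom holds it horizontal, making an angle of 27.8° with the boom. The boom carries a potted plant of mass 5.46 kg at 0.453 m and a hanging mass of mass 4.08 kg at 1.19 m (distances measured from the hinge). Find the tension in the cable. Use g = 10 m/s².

Choose the hinge as the axis so the unknown hinge reaction has zero arm there.
Beam weight: 30.1 × 10 = 301 N down at 0.7 m → arm 0.7 m, τ = 301 × 0.7 = 210.7 N·m clockwise.
Potted plant: 5.46 × 10 = 54.6 N down at 0.453 m → arm 0.453 m, τ = 54.6 × 0.453 = 24.73 N·m clockwise.
Hanging mass: 4.08 × 10 = 40.8 N down at 1.19 m → arm 1.19 m, τ = 40.8 × 1.19 = 48.55 N·m clockwise.
Total clockwise load moment = 284 N·m.
The cable tension T acts at 1.4 m; only its component perpendicular to the boom, T sinθ, produces torque. sin 27.8° = 0.4664.
Setting net torque to zero: T × 1.4 × 0.4664 = 284 → T = 284 / 0.653 = 435 N.

T ≈ 435 N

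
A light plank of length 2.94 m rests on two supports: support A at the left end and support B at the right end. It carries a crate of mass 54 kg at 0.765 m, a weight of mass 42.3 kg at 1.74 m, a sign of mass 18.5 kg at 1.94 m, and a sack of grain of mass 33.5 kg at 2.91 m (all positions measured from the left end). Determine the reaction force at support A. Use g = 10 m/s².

R_A ≈ 638 N

Taking torques about support B:
Crate: 54 × 10 = 540 N down at 0.765 m → arm 2.175 m, τ = 540 × 2.175 = 1174 N·m counterclockwise.
Weight: 42.3 × 10 = 423 N down at 1.74 m → arm 1.2 m, τ = 423 × 1.2 = 507.6 N·m counterclockwise.
Sign: 18.5 × 10 = 185 N down at 1.94 m → arm 1 m, τ = 185 × 1 = 185 N·m counterclockwise.
Sack of grain: 33.5 × 10 = 335 N down at 2.91 m → arm 0.03 m, τ = 335 × 0.03 = 10.05 N·m counterclockwise.
Net load moment about support B = 1877 N·m counterclockwise.
Reaction R at support A is upward at 0 m, arm 2.94 m → moment R × 2.94 clockwise.
Balancing moments: R × 2.94 = 1877, giving R = 638 N.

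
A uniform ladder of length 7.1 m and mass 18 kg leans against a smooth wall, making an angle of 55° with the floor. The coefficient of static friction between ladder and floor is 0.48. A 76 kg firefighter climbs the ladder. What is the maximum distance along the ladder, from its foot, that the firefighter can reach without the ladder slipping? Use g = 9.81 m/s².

Choose the foot of the ladder as the axis so the floor normal and friction both act there and drop out.
Ladder weight 18×9.81 = 176.6 N acts at 3.55 m along the ladder; its horizontal arm is 3.55·cos55° = 2.036 m → τ = 359.6 N·m clockwise.
Firefighter weight 76×9.81 = 745.6 N at distance d → arm d·cos55° → τ = 745.6·d·0.5736 clockwise.
Wall normal N at the top has arm L sinθ = 5.816 m counterclockwise, so Στ = 0 gives N·5.816 = 359.6 + 427.7·d.
ΣFy = 0 ⇒ N_floor = 922.2 N, so the maximum friction is μ_s·N_floor = 0.48×922.2 = 442.7 N. ΣFx = 0 ⇒ N_wall = f, so at the slipping point N = 442.7 N.
Substituting: 442.7×5.816 = 359.6 + 427.7·d ⇒ d = (2575 − 359.6) / 427.7 = 5.18 m.

d ≈ 5.18 m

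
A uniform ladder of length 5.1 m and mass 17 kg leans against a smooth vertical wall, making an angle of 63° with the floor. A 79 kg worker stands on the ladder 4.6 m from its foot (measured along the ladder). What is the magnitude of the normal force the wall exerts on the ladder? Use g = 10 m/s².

About the foot of the ladder:
Ladder weight 17×10 = 170 N acts at 2.55 m along the ladder; its horizontal arm is 2.55·cos63° = 1.158 m → τ = 196.9 N·m clockwise.
Worker: 79×10 = 790 N at 4.6 m → arm 2.088 m → τ = 1650 N·m clockwise.
Wall normal N acts horizontally at the top; its moment arm is the height L sinθ = 5.1·sin63° = 4.544 m, counterclockwise.
For rotational equilibrium, N × 4.544 = 1847, so N = 406 N.

N_wall ≈ 406 N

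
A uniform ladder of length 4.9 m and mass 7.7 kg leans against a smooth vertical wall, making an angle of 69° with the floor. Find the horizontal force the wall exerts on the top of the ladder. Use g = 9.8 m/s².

Taking torques about the foot of the ladder:
Ladder weight 7.7×9.8 = 75.46 N acts at 2.45 m along the ladder; its horizontal arm is 2.45·cos69° = 0.878 m → τ = 66.25 N·m clockwise.
Wall normal N acts horizontally at the top; its moment arm is the height L sinθ = 4.9·sin69° = 4.575 m, counterclockwise.
Στ = 0 ⇒ N × 4.575 = 66.25 ⇒ N = 14.5 N.

N_wall ≈ 14.5 N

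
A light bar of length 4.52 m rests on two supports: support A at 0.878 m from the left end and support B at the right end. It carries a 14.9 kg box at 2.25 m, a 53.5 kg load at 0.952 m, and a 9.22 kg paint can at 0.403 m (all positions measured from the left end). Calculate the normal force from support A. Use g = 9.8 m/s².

R_A ≈ 707 N

Sum moments about support B (its reaction then has zero moment arm).
Box: 14.9 × 9.8 = 146 N down at 2.25 m → arm 2.27 m, τ = 146 × 2.27 = 331.4 N·m counterclockwise.
Load: 53.5 × 9.8 = 524.3 N down at 0.952 m → arm 3.568 m, τ = 524.3 × 3.568 = 1871 N·m counterclockwise.
Paint can: 9.22 × 9.8 = 90.36 N down at 0.403 m → arm 4.117 m, τ = 90.36 × 4.117 = 372 N·m counterclockwise.
Net load moment about support B = 2574 N·m counterclockwise.
Reaction R at support A is upward at 0.878 m, arm 3.642 m → moment R × 3.642 clockwise.
Στ = 0 ⇒ R × 3.642 = 2574 ⇒ R = 707 N.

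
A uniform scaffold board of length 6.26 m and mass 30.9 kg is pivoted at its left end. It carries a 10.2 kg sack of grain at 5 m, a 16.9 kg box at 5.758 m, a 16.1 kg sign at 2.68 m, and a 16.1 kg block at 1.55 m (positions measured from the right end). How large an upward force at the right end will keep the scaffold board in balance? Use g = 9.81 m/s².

F ≈ 394 N

About the left end:
Beam weight: 30.9 × 9.81 = 303.1 N down at 3.13 m → arm 3.13 m, τ = 303.1 × 3.13 = 948.7 N·m clockwise.
Sack of grain: 10.2 × 9.81 = 100.1 N down at 5 m → arm 1.26 m, τ = 100.1 × 1.26 = 126.1 N·m clockwise.
Box: 16.9 × 9.81 = 165.8 N down at 5.758 m → arm 0.502 m, τ = 165.8 × 0.502 = 83.23 N·m clockwise.
Sign: 16.1 × 9.81 = 157.9 N down at 2.68 m → arm 3.58 m, τ = 157.9 × 3.58 = 565.3 N·m clockwise.
Block: 16.1 × 9.81 = 157.9 N down at 1.55 m → arm 4.71 m, τ = 157.9 × 4.71 = 743.7 N·m clockwise.
Net moment of the loads = 2467 N·m clockwise.
The upward force F acts at the right end, arm 6.26 m, giving F × 6.26 counterclockwise.
For rotational equilibrium, F × 6.26 = 2467, so F = 2467 / 6.26 = 394 N.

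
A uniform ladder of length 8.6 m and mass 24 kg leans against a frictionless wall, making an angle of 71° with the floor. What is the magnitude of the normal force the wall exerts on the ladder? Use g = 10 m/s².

About the foot of the ladder:
Ladder weight 24×10 = 240 N acts at 4.3 m along the ladder; its horizontal arm is 4.3·cos71° = 1.4 m → τ = 336 N·m clockwise.
Wall normal N acts horizontally at the top; its moment arm is the height L sinθ = 8.6·sin71° = 8.131 m, counterclockwise.
Balancing moments: N × 8.131 = 336, giving N = 41.3 N.

N_wall ≈ 41.3 N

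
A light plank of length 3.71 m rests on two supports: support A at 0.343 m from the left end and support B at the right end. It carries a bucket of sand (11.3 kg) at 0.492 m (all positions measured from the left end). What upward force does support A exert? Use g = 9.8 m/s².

R_A ≈ 106 N

Taking torques about support B:
Bucket of sand: 11.3 × 9.8 = 110.7 N down at 0.492 m → arm 3.218 m, τ = 110.7 × 3.218 = 356.2 N·m counterclockwise.
Net load moment about support B = 356.2 N·m counterclockwise.
Reaction R at support A is upward at 0.343 m, arm 3.367 m → moment R × 3.367 clockwise.
Balancing moments: R × 3.367 = 356.2, giving R = 106 N.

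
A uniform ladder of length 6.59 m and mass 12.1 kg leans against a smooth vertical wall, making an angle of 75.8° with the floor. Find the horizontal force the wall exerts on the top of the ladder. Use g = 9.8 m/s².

About the foot of the ladder:
Ladder weight 12.1×9.8 = 118.6 N acts at 3.295 m along the ladder; its horizontal arm is 3.295·cos75.8° = 0.8083 m → τ = 95.86 N·m clockwise.
Wall normal N acts horizontally at the top; its moment arm is the height L sinθ = 6.59·sin75.8° = 6.389 m, counterclockwise.
Balancing moments: N × 6.389 = 95.86, giving N = 15 N.

N_wall ≈ 15 N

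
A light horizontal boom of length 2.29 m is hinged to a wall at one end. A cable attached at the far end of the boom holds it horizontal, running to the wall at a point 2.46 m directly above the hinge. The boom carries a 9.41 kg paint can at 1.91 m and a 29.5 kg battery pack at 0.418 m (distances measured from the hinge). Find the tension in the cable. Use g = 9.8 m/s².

Choose the hinge as the axis so the unknown hinge reaction has zero arm there.
Paint can: 9.41 × 9.8 = 92.22 N down at 1.91 m → arm 1.91 m, τ = 92.22 × 1.91 = 176.1 N·m clockwise.
Battery pack: 29.5 × 9.8 = 289.1 N down at 0.418 m → arm 0.418 m, τ = 289.1 × 0.418 = 120.8 N·m clockwise.
Total clockwise load moment = 296.9 N·m.
The cable tension T acts at 2.29 m; only its component perpendicular to the boom, T sinθ, produces torque. sinθ = h/√(h²+d²) = 2.46/√(2.46²+2.29²) = 0.7319.
For rotational equilibrium, T × 2.29 × 0.7319 = 296.9, so T = 296.9 / 1.676 = 177 N.

T ≈ 177 N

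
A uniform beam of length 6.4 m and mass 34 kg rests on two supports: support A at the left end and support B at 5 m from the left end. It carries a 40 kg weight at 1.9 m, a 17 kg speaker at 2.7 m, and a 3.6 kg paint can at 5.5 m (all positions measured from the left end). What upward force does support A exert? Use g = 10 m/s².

Choose support B as the axis so its reaction then has zero moment arm.
Beam weight: 34 × 10 = 340 N down at 3.2 m → arm 1.8 m, τ = 340 × 1.8 = 612 N·m counterclockwise.
Weight: 40 × 10 = 400 N down at 1.9 m → arm 3.1 m, τ = 400 × 3.1 = 1240 N·m counterclockwise.
Speaker: 17 × 10 = 170 N down at 2.7 m → arm 2.3 m, τ = 170 × 2.3 = 391 N·m counterclockwise.
Paint can: 3.6 × 10 = 36 N down at 5.5 m → arm 0.5 m, τ = 36 × 0.5 = 18 N·m clockwise.
Net load moment about support B = 2225 N·m counterclockwise.
Reaction R at support A is upward at 0 m, arm 5 m → moment R × 5 clockwise.
For rotational equilibrium, R × 5 = 2225, so R = 445 N.

R_A ≈ 445 N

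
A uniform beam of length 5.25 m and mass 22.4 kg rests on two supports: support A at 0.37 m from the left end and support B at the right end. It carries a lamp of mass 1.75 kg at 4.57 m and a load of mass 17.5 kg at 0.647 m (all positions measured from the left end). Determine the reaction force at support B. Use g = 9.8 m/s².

R_B ≈ 126 N

Take moments about support A.
Beam weight: 22.4 × 9.8 = 219.5 N down at 2.625 m → arm 2.255 m, τ = 219.5 × 2.255 = 495 N·m clockwise.
Lamp: 1.75 × 9.8 = 17.15 N down at 4.57 m → arm 4.2 m, τ = 17.15 × 4.2 = 72.03 N·m clockwise.
Load: 17.5 × 9.8 = 171.5 N down at 0.647 m → arm 0.277 m, τ = 171.5 × 0.277 = 47.51 N·m clockwise.
Net load moment about support A = 614.5 N·m clockwise.
Reaction R at support B is upward at 5.25 m, arm 4.88 m → moment R × 4.88 counterclockwise.
Setting net torque to zero: R × 4.88 = 614.5 → R = 126 N.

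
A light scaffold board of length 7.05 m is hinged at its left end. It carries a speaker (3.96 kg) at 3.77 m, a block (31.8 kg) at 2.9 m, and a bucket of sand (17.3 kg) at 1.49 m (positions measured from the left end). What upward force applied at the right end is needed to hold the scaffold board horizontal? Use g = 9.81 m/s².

F ≈ 185 N

About the left end:
Speaker: 3.96 × 9.81 = 38.85 N down at 3.77 m → arm 3.77 m, τ = 38.85 × 3.77 = 146.5 N·m clockwise.
Block: 31.8 × 9.81 = 312 N down at 2.9 m → arm 2.9 m, τ = 312 × 2.9 = 904.8 N·m clockwise.
Bucket of sand: 17.3 × 9.81 = 169.7 N down at 1.49 m → arm 1.49 m, τ = 169.7 × 1.49 = 252.9 N·m clockwise.
Net moment of the loads = 1304 N·m clockwise.
The upward force F acts at the right end, arm 7.05 m, giving F × 7.05 counterclockwise.
Στ = 0 ⇒ F × 7.05 = 1304 ⇒ F = 1304 / 7.05 = 185 N.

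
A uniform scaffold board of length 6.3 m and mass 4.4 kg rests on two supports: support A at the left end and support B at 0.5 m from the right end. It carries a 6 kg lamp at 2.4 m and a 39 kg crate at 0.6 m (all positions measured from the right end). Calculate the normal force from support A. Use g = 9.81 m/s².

R_A ≈ 45.6 N

About support B:
Beam weight: 4.4 × 9.81 = 43.16 N down at 3.15 m → arm 2.65 m, τ = 43.16 × 2.65 = 114.4 N·m counterclockwise.
Lamp: 6 × 9.81 = 58.86 N down at 2.4 m → arm 1.9 m, τ = 58.86 × 1.9 = 111.8 N·m counterclockwise.
Crate: 39 × 9.81 = 382.6 N down at 0.6 m → arm 0.1 m, τ = 382.6 × 0.1 = 38.26 N·m counterclockwise.
Net load moment about support B = 264.5 N·m counterclockwise.
Reaction R at support A is upward at 6.3 m, arm 5.8 m → moment R × 5.8 clockwise.
Balancing moments: R × 5.8 = 264.5, giving R = 45.6 N.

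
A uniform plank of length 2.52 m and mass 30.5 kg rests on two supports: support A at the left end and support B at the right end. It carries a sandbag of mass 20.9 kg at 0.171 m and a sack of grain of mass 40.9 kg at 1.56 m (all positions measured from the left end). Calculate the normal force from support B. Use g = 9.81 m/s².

Take moments about support A.
Beam weight: 30.5 × 9.81 = 299.2 N down at 1.26 m → arm 1.26 m, τ = 299.2 × 1.26 = 377 N·m clockwise.
Sandbag: 20.9 × 9.81 = 205 N down at 0.171 m → arm 0.171 m, τ = 205 × 0.171 = 35.05 N·m clockwise.
Sack of grain: 40.9 × 9.81 = 401.2 N down at 1.56 m → arm 1.56 m, τ = 401.2 × 1.56 = 625.9 N·m clockwise.
Net load moment about support A = 1038 N·m clockwise.
Reaction R at support B is upward at 2.52 m, arm 2.52 m → moment R × 2.52 counterclockwise.
Balancing moments: R × 2.52 = 1038, giving R = 412 N.

R_B ≈ 412 N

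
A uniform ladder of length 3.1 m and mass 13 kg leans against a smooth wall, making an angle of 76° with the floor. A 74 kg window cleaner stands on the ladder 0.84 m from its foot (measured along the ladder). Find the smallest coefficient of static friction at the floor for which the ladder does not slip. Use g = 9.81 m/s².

μ_min ≈ 0.0761

Taking torques about the foot of the ladder:
Ladder weight 13×9.81 = 127.5 N acts at 1.55 m along the ladder; its horizontal arm is 1.55·cos76° = 0.375 m → τ = 47.81 N·m clockwise.
Window cleaner: 74×9.81 = 725.9 N at 0.84 m → arm 0.2032 m → τ = 147.5 N·m clockwise.
Wall normal N acts horizontally at the top; its moment arm is the height L sinθ = 3.1·sin76° = 3.008 m, counterclockwise.
Setting net torque to zero: N × 3.008 = 195.3 → N = 64.93 N.
ΣFx = 0 ⇒ f = N_wall = 64.93 N. ΣFy = 0 ⇒ N_floor = 853.4 N.
μ_min = f / N_floor = 64.93 / 853.4 = 0.0761.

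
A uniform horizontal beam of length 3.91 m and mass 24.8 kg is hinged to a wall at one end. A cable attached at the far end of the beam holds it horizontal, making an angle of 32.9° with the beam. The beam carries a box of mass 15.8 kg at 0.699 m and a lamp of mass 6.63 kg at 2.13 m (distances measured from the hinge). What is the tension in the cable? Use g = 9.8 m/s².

T ≈ 340 N

Taking torques about the hinge:
Beam weight: 24.8 × 9.8 = 243 N down at 1.955 m → arm 1.955 m, τ = 243 × 1.955 = 475.1 N·m clockwise.
Box: 15.8 × 9.8 = 154.8 N down at 0.699 m → arm 0.699 m, τ = 154.8 × 0.699 = 108.2 N·m clockwise.
Lamp: 6.63 × 9.8 = 64.97 N down at 2.13 m → arm 2.13 m, τ = 64.97 × 2.13 = 138.4 N·m clockwise.
Total clockwise load moment = 721.7 N·m.
The cable tension T acts at 3.91 m; only its component perpendicular to the beam, T sinθ, produces torque. sin 32.9° = 0.5432.
Balancing moments: T × 3.91 × 0.5432 = 721.7, giving T = 721.7 / 2.124 = 340 N.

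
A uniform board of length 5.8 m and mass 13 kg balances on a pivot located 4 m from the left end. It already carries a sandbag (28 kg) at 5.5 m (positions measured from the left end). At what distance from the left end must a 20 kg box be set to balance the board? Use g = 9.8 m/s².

About the pivot (at 4 m from the left end):
Beam weight: 13 × 9.8 = 127.4 N down at 2.9 m → arm 1.1 m, τ = 127.4 × 1.1 = 140.1 N·m counterclockwise.
Sandbag: 28 × 9.8 = 274.4 N down at 5.5 m → arm 1.5 m, τ = 274.4 × 1.5 = 411.6 N·m clockwise.
Net moment of existing loads = 271.5 N·m clockwise.
The box weighs 20 × 9.8 = 196 N and must supply an equal counterclockwise moment, so its lever arm about the pivot is 271.5 / 196 = 1.39 m.
That puts it at 4 − 1.39 = 2.61 m from the left end.

x ≈ 2.61 m from the left end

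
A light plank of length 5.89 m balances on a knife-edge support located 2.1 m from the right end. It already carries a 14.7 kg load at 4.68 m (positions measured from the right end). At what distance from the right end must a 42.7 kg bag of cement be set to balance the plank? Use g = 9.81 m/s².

x ≈ 1.21 m from the right end

Sum moments about the knife-edge support (at 2.1 m from the right end) (the support reaction has zero arm there).
Load: 14.7 × 9.81 = 144.2 N down at 4.68 m → arm 2.58 m, τ = 144.2 × 2.58 = 372 N·m counterclockwise.
Net moment of existing loads = 372 N·m counterclockwise.
The bag of cement weighs 42.7 × 9.81 = 418.9 N and must supply an equal clockwise moment, so its lever arm about the knife-edge support is 372 / 418.9 = 0.888 m.
That puts it at 2.1 − 0.888 = 1.21 m from the right end.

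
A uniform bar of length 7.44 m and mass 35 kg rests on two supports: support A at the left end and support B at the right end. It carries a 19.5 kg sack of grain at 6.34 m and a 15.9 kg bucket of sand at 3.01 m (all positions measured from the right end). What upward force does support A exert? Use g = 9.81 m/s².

R_A ≈ 398 N

Taking torques about support B:
Beam weight: 35 × 9.81 = 343.4 N down at 3.72 m → arm 3.72 m, τ = 343.4 × 3.72 = 1277 N·m counterclockwise.
Sack of grain: 19.5 × 9.81 = 191.3 N down at 6.34 m → arm 6.34 m, τ = 191.3 × 6.34 = 1213 N·m counterclockwise.
Bucket of sand: 15.9 × 9.81 = 156 N down at 3.01 m → arm 3.01 m, τ = 156 × 3.01 = 469.6 N·m counterclockwise.
Net load moment about support B = 2960 N·m counterclockwise.
Reaction R at support A is upward at 7.44 m, arm 7.44 m → moment R × 7.44 clockwise.
Balancing moments: R × 7.44 = 2960, giving R = 398 N.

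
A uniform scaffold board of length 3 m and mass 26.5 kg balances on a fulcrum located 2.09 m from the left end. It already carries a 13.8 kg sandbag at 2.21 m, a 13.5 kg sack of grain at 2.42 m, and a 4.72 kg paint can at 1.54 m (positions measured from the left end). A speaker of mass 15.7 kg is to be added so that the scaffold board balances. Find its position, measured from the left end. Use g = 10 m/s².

Choose the fulcrum (at 2.09 m from the left end) as the axis so the support reaction has zero arm there.
Beam weight: 26.5 × 10 = 265 N down at 1.5 m → arm 0.59 m, τ = 265 × 0.59 = 156.3 N·m counterclockwise.
Sandbag: 13.8 × 10 = 138 N down at 2.21 m → arm 0.12 m, τ = 138 × 0.12 = 16.56 N·m clockwise.
Sack of grain: 13.5 × 10 = 135 N down at 2.42 m → arm 0.33 m, τ = 135 × 0.33 = 44.55 N·m clockwise.
Paint can: 4.72 × 10 = 47.2 N down at 1.54 m → arm 0.55 m, τ = 47.2 × 0.55 = 25.96 N·m counterclockwise.
Net moment of existing loads = 121.2 N·m counterclockwise.
The speaker weighs 15.7 × 10 = 157 N and must supply an equal clockwise moment, so its lever arm about the fulcrum is 121.2 / 157 = 0.772 m.
That puts it at 2.09 + 0.772 = 2.86 m from the left end.

x ≈ 2.86 m from the left end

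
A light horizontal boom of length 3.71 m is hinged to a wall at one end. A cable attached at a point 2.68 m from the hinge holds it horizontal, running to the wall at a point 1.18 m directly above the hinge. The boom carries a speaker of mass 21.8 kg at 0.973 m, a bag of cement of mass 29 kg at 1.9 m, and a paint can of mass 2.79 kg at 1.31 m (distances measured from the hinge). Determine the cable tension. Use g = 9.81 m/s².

Taking torques about the hinge:
Speaker: 21.8 × 9.81 = 213.9 N down at 0.973 m → arm 0.973 m, τ = 213.9 × 0.973 = 208.1 N·m clockwise.
Bag of cement: 29 × 9.81 = 284.5 N down at 1.9 m → arm 1.9 m, τ = 284.5 × 1.9 = 540.5 N·m clockwise.
Paint can: 2.79 × 9.81 = 27.37 N down at 1.31 m → arm 1.31 m, τ = 27.37 × 1.31 = 35.85 N·m clockwise.
Total clockwise load moment = 784.5 N·m.
The cable tension T acts at 2.68 m; only its component perpendicular to the boom, T sinθ, produces torque. sinθ = h/√(h²+d²) = 1.18/√(1.18²+2.68²) = 0.403.
Setting net torque to zero: T × 2.68 × 0.403 = 784.5 → T = 784.5 / 1.08 = 726 N.

T ≈ 726 N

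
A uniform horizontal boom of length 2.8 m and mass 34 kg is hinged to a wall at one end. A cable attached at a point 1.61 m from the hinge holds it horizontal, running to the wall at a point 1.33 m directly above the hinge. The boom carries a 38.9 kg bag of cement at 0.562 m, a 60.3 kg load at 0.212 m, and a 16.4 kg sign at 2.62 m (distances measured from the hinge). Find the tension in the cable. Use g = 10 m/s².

Choose the hinge as the axis so the unknown hinge reaction has zero arm there.
Beam weight: 34 × 10 = 340 N down at 1.4 m → arm 1.4 m, τ = 340 × 1.4 = 476 N·m clockwise.
Bag of cement: 38.9 × 10 = 389 N down at 0.562 m → arm 0.562 m, τ = 389 × 0.562 = 218.6 N·m clockwise.
Load: 60.3 × 10 = 603 N down at 0.212 m → arm 0.212 m, τ = 603 × 0.212 = 127.8 N·m clockwise.
Sign: 16.4 × 10 = 164 N down at 2.62 m → arm 2.62 m, τ = 164 × 2.62 = 429.7 N·m clockwise.
Total clockwise load moment = 1252 N·m.
The cable tension T acts at 1.61 m; only its component perpendicular to the boom, T sinθ, produces torque. sinθ = h/√(h²+d²) = 1.33/√(1.33²+1.61²) = 0.6369.
For rotational equilibrium, T × 1.61 × 0.6369 = 1252, so T = 1252 / 1.025 = 1220 N.

T ≈ 1220 N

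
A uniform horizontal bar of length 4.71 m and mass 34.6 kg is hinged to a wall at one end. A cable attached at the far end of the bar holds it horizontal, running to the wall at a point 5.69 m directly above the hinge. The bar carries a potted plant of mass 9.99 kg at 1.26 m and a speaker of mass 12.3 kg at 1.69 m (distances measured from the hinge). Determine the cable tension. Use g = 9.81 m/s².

Take moments about the hinge.
Beam weight: 34.6 × 9.81 = 339.4 N down at 2.355 m → arm 2.355 m, τ = 339.4 × 2.355 = 799.3 N·m clockwise.
Potted plant: 9.99 × 9.81 = 98 N down at 1.26 m → arm 1.26 m, τ = 98 × 1.26 = 123.5 N·m clockwise.
Speaker: 12.3 × 9.81 = 120.7 N down at 1.69 m → arm 1.69 m, τ = 120.7 × 1.69 = 204 N·m clockwise.
Total clockwise load moment = 1127 N·m.
The cable tension T acts at 4.71 m; only its component perpendicular to the bar, T sinθ, produces torque. sinθ = h/√(h²+d²) = 5.69/√(5.69²+4.71²) = 0.7703.
Setting net torque to zero: T × 4.71 × 0.7703 = 1127 → T = 1127 / 3.628 = 311 N.

T ≈ 311 N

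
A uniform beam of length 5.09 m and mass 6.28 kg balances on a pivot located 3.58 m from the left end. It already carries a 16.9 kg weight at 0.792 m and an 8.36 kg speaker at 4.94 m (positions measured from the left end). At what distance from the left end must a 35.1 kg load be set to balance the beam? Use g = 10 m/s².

x ≈ 4.78 m from the left end

About the pivot (at 3.58 m from the left end):
Beam weight: 6.28 × 10 = 62.8 N down at 2.545 m → arm 1.035 m, τ = 62.8 × 1.035 = 65 N·m counterclockwise.
Weight: 16.9 × 10 = 169 N down at 0.792 m → arm 2.788 m, τ = 169 × 2.788 = 471.2 N·m counterclockwise.
Speaker: 8.36 × 10 = 83.6 N down at 4.94 m → arm 1.36 m, τ = 83.6 × 1.36 = 113.7 N·m clockwise.
Net moment of existing loads = 422.5 N·m counterclockwise.
The load weighs 35.1 × 10 = 351 N and must supply an equal clockwise moment, so its lever arm about the pivot is 422.5 / 351 = 1.2 m.
That puts it at 3.58 + 1.2 = 4.78 m from the left end.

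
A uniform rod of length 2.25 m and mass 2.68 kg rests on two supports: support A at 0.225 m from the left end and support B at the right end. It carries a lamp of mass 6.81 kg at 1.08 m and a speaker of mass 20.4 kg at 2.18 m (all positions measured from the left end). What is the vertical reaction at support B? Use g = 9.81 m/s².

R_B ≈ 233 N

Choose support A as the axis so its reaction then has zero moment arm.
Beam weight: 2.68 × 9.81 = 26.29 N down at 1.125 m → arm 0.9 m, τ = 26.29 × 0.9 = 23.66 N·m clockwise.
Lamp: 6.81 × 9.81 = 66.81 N down at 1.08 m → arm 0.855 m, τ = 66.81 × 0.855 = 57.12 N·m clockwise.
Speaker: 20.4 × 9.81 = 200.1 N down at 2.18 m → arm 1.955 m, τ = 200.1 × 1.955 = 391.2 N·m clockwise.
Net load moment about support A = 472 N·m clockwise.
Reaction R at support B is upward at 2.25 m, arm 2.025 m → moment R × 2.025 counterclockwise.
Balancing moments: R × 2.025 = 472, giving R = 233 N.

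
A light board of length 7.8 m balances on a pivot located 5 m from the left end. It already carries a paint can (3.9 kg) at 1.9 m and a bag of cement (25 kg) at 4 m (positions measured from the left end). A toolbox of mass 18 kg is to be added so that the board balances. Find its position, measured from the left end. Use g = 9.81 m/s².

x ≈ 7.06 m from the left end

Taking torques about the pivot (at 5 m from the left end):
Paint can: 3.9 × 9.81 = 38.26 N down at 1.9 m → arm 3.1 m, τ = 38.26 × 3.1 = 118.6 N·m counterclockwise.
Bag of cement: 25 × 9.81 = 245.2 N down at 4 m → arm 1 m, τ = 245.2 × 1 = 245.2 N·m counterclockwise.
Net moment of existing loads = 363.8 N·m counterclockwise.
The toolbox weighs 18 × 9.81 = 176.6 N and must supply an equal clockwise moment, so its lever arm about the pivot is 363.8 / 176.6 = 2.06 m.
That puts it at 5 + 2.06 = 7.06 m from the left end.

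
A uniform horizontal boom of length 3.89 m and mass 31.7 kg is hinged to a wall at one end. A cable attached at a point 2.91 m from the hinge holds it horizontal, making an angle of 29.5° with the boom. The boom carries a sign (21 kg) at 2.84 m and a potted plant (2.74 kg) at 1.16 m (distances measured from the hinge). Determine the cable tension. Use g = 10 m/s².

T ≈ 869 N

Choose the hinge as the axis so the unknown hinge reaction has zero arm there.
Beam weight: 31.7 × 10 = 317 N down at 1.945 m → arm 1.945 m, τ = 317 × 1.945 = 616.6 N·m clockwise.
Sign: 21 × 10 = 210 N down at 2.84 m → arm 2.84 m, τ = 210 × 2.84 = 596.4 N·m clockwise.
Potted plant: 2.74 × 10 = 27.4 N down at 1.16 m → arm 1.16 m, τ = 27.4 × 1.16 = 31.78 N·m clockwise.
Total clockwise load moment = 1245 N·m.
The cable tension T acts at 2.91 m; only its component perpendicular to the boom, T sinθ, produces torque. sin 29.5° = 0.4924.
For rotational equilibrium, T × 2.91 × 0.4924 = 1245, so T = 1245 / 1.433 = 869 N.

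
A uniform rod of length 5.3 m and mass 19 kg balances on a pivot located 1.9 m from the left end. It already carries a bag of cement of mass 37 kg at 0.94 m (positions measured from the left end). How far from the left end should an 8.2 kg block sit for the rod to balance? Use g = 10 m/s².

Sum moments about the pivot (at 1.9 m from the left end) (the support reaction has zero arm there).
Beam weight: 19 × 10 = 190 N down at 2.65 m → arm 0.75 m, τ = 190 × 0.75 = 142.5 N·m clockwise.
Bag of cement: 37 × 10 = 370 N down at 0.94 m → arm 0.96 m, τ = 370 × 0.96 = 355.2 N·m counterclockwise.
Net moment of existing loads = 212.7 N·m counterclockwise.
The block weighs 8.2 × 10 = 82 N and must supply an equal clockwise moment, so its lever arm about the pivot is 212.7 / 82 = 2.59 m.
That puts it at 1.9 + 2.59 = 4.49 m from the left end.

x ≈ 4.49 m from the left end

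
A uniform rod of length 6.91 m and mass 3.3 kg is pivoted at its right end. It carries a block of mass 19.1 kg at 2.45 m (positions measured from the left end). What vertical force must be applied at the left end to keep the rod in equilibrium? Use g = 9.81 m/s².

About the right end:
Beam weight: 3.3 × 9.81 = 32.37 N down at 3.455 m → arm 3.455 m, τ = 32.37 × 3.455 = 111.8 N·m counterclockwise.
Block: 19.1 × 9.81 = 187.4 N down at 2.45 m → arm 4.46 m, τ = 187.4 × 4.46 = 835.8 N·m counterclockwise.
Net moment of the loads = 947.6 N·m counterclockwise.
The upward force F acts at the left end, arm 6.91 m, giving F × 6.91 clockwise.
Στ = 0 ⇒ F × 6.91 = 947.6 ⇒ F = 947.6 / 6.91 = 137 N.

F ≈ 137 N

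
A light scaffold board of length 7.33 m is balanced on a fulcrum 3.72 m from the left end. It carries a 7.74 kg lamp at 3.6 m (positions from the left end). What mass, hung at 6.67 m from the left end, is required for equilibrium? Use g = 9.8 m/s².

m ≈ 0.315 kg

Choose the fulcrum (at 3.72 m from the left end) as the axis so the support reaction has zero arm there.
Lamp: 7.74 × 9.8 = 75.85 N down at 3.6 m → arm 0.12 m, τ = 75.85 × 0.12 = 9.102 N·m counterclockwise.
Net moment of known loads = 9.102 N·m counterclockwise.
An unknown mass m at 6.67 m has arm 2.95 m; its moment is m·g·2.95 clockwise.
Στ = 0 ⇒ m × 9.8 × 2.95 = 9.102 ⇒ m = 9.102 / (9.8 × 2.95) = 0.315 kg.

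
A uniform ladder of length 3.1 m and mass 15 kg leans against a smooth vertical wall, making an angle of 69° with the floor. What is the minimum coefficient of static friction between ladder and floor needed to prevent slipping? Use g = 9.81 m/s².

Choose the foot of the ladder as the axis so the floor normal and friction both act there and drop out.
Ladder weight 15×9.81 = 147.2 N acts at 1.55 m along the ladder; its horizontal arm is 1.55·cos69° = 0.5555 m → τ = 81.77 N·m clockwise.
Wall normal N acts horizontally at the top; its moment arm is the height L sinθ = 3.1·sin69° = 2.894 m, counterclockwise.
Setting net torque to zero: N × 2.894 = 81.77 → N = 28.26 N.
ΣFx = 0 ⇒ f = N_wall = 28.26 N. ΣFy = 0 ⇒ N_floor = 147.2 N.
μ_min = f / N_floor = 28.26 / 147.2 = 0.192.

μ_min ≈ 0.192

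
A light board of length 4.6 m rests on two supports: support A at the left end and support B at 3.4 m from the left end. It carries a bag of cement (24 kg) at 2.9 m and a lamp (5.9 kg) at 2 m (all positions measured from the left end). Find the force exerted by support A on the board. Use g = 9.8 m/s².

About support B:
Bag of cement: 24 × 9.8 = 235.2 N down at 2.9 m → arm 0.5 m, τ = 235.2 × 0.5 = 117.6 N·m counterclockwise.
Lamp: 5.9 × 9.8 = 57.82 N down at 2 m → arm 1.4 m, τ = 57.82 × 1.4 = 80.95 N·m counterclockwise.
Net load moment about support B = 198.6 N·m counterclockwise.
Reaction R at support A is upward at 0 m, arm 3.4 m → moment R × 3.4 clockwise.
For rotational equilibrium, R × 3.4 = 198.6, so R = 58.4 N.

R_A ≈ 58.4 N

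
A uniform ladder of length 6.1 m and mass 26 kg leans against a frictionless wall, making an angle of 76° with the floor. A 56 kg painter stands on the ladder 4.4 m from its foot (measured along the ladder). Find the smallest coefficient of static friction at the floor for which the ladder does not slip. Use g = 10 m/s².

μ_min ≈ 0.162

Choose the foot of the ladder as the axis so the floor normal and friction both act there and drop out.
Ladder weight 26×10 = 260 N acts at 3.05 m along the ladder; its horizontal arm is 3.05·cos76° = 0.7379 m → τ = 191.9 N·m clockwise.
Painter: 56×10 = 560 N at 4.4 m → arm 1.064 m → τ = 595.8 N·m clockwise.
Wall normal N acts horizontally at the top; its moment arm is the height L sinθ = 6.1·sin76° = 5.919 m, counterclockwise.
Balancing moments: N × 5.919 = 787.7, giving N = 133.1 N.
ΣFx = 0 ⇒ f = N_wall = 133.1 N. ΣFy = 0 ⇒ N_floor = 820 N.
μ_min = f / N_floor = 133.1 / 820 = 0.162.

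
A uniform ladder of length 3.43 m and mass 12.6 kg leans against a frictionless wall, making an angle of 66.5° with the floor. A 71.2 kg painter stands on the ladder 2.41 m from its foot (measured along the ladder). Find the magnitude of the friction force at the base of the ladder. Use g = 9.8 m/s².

f ≈ 240 N

Taking torques about the foot of the ladder:
Ladder weight 12.6×9.8 = 123.5 N acts at 1.715 m along the ladder; its horizontal arm is 1.715·cos66.5° = 0.6839 m → τ = 84.46 N·m clockwise.
Painter: 71.2×9.8 = 697.8 N at 2.41 m → arm 0.961 m → τ = 670.6 N·m clockwise.
Wall normal N acts horizontally at the top; its moment arm is the height L sinθ = 3.43·sin66.5° = 3.146 m, counterclockwise.
Balancing moments: N × 3.146 = 755.1, giving N = 240 N.
ΣFx = 0: friction at the foot balances the wall's push, so f = N_wall = 240 N.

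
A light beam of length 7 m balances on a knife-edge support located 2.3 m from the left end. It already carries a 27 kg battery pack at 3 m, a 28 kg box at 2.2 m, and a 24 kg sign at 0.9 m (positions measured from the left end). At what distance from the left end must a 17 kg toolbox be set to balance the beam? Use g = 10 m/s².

x ≈ 3.33 m from the left end

Choose the knife-edge support (at 2.3 m from the left end) as the axis so the support reaction has zero arm there.
Battery pack: 27 × 10 = 270 N down at 3 m → arm 0.7 m, τ = 270 × 0.7 = 189 N·m clockwise.
Box: 28 × 10 = 280 N down at 2.2 m → arm 0.1 m, τ = 280 × 0.1 = 28 N·m counterclockwise.
Sign: 24 × 10 = 240 N down at 0.9 m → arm 1.4 m, τ = 240 × 1.4 = 336 N·m counterclockwise.
Net moment of existing loads = 175 N·m counterclockwise.
The toolbox weighs 17 × 10 = 170 N and must supply an equal clockwise moment, so its lever arm about the knife-edge support is 175 / 170 = 1.03 m.
That puts it at 2.3 + 1.03 = 3.33 m from the left end.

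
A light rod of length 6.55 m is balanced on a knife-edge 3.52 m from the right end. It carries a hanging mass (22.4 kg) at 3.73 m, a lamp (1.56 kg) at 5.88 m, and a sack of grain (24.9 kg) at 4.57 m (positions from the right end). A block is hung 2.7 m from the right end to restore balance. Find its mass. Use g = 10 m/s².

m ≈ 42.1 kg

Take moments about the knife-edge (at 3.52 m from the right end).
Hanging mass: 22.4 × 10 = 224 N down at 3.73 m → arm 0.21 m, τ = 224 × 0.21 = 47.04 N·m counterclockwise.
Lamp: 1.56 × 10 = 15.6 N down at 5.88 m → arm 2.36 m, τ = 15.6 × 2.36 = 36.82 N·m counterclockwise.
Sack of grain: 24.9 × 10 = 249 N down at 4.57 m → arm 1.05 m, τ = 249 × 1.05 = 261.4 N·m counterclockwise.
Net moment of known loads = 345.3 N·m counterclockwise.
An unknown mass m at 2.7 m has arm 0.82 m; its moment is m·g·0.82 clockwise.
Balancing moments: m × 10 × 0.82 = 345.3, giving m = 345.3 / (10 × 0.82) = 42.1 kg.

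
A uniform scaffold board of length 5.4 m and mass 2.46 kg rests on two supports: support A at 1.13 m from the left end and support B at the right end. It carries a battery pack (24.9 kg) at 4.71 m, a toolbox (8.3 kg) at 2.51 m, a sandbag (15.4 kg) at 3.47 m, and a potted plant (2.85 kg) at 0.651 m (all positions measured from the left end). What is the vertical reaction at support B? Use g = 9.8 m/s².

About support A:
Beam weight: 2.46 × 9.8 = 24.11 N down at 2.7 m → arm 1.57 m, τ = 24.11 × 1.57 = 37.85 N·m clockwise.
Battery pack: 24.9 × 9.8 = 244 N down at 4.71 m → arm 3.58 m, τ = 244 × 3.58 = 873.5 N·m clockwise.
Toolbox: 8.3 × 9.8 = 81.34 N down at 2.51 m → arm 1.38 m, τ = 81.34 × 1.38 = 112.2 N·m clockwise.
Sandbag: 15.4 × 9.8 = 150.9 N down at 3.47 m → arm 2.34 m, τ = 150.9 × 2.34 = 353.1 N·m clockwise.
Potted plant: 2.85 × 9.8 = 27.93 N down at 0.651 m → arm 0.479 m, τ = 27.93 × 0.479 = 13.38 N·m counterclockwise.
Net load moment about support A = 1363 N·m clockwise.
Reaction R at support B is upward at 5.4 m, arm 4.27 m → moment R × 4.27 counterclockwise.
Στ = 0 ⇒ R × 4.27 = 1363 ⇒ R = 319 N.

R_B ≈ 319 N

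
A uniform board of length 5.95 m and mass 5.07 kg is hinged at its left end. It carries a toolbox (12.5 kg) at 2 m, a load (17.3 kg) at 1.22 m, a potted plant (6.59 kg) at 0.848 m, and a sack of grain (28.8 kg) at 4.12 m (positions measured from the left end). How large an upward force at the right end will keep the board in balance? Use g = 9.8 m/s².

Choose the left end as the axis so the unknown pivot reaction has zero arm there.
Beam weight: 5.07 × 9.8 = 49.69 N down at 2.975 m → arm 2.975 m, τ = 49.69 × 2.975 = 147.8 N·m clockwise.
Toolbox: 12.5 × 9.8 = 122.5 N down at 2 m → arm 2 m, τ = 122.5 × 2 = 245 N·m clockwise.
Load: 17.3 × 9.8 = 169.5 N down at 1.22 m → arm 1.22 m, τ = 169.5 × 1.22 = 206.8 N·m clockwise.
Potted plant: 6.59 × 9.8 = 64.58 N down at 0.848 m → arm 0.848 m, τ = 64.58 × 0.848 = 54.76 N·m clockwise.
Sack of grain: 28.8 × 9.8 = 282.2 N down at 4.12 m → arm 4.12 m, τ = 282.2 × 4.12 = 1163 N·m clockwise.
Net moment of the loads = 1817 N·m clockwise.
The upward force F acts at the right end, arm 5.95 m, giving F × 5.95 counterclockwise.
Setting net torque to zero: F × 5.95 = 1817 → F = 1817 / 5.95 = 305 N.

F ≈ 305 N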